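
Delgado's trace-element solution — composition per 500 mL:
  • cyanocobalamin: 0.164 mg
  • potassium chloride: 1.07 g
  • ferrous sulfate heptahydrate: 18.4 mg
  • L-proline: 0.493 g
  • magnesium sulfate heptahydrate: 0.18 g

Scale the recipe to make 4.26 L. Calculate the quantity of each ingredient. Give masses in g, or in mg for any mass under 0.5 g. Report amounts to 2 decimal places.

Scale factor = 4260 mL / 500 mL = 8.52.
cyanocobalamin: 0.164 mg × (4260 mL / 500 mL) = 1.40 mg
potassium chloride: 1.07 g × (4260 mL / 500 mL) = 9.12 g
ferrous sulfate heptahydrate: 18.4 mg × (4260 mL / 500 mL) = 156.77 mg
L-proline: 0.493 g × (4260 mL / 500 mL) = 4.20 g
magnesium sulfate heptahydrate: 0.18 g × (4260 mL / 500 mL) = 1.53 g

cyanocobalamin 1.40 mg; potassium chloride 9.12 g; ferrous sulfate heptahydrate 156.77 mg; L-proline 4.20 g; magnesium sulfate heptahydrate 1.53 g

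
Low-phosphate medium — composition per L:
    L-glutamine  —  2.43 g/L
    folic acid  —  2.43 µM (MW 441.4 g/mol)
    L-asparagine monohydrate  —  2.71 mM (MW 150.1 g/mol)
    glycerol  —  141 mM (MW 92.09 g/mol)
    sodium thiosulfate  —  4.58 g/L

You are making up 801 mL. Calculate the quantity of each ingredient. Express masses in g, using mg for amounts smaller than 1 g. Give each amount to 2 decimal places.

L-glutamine 1.95 g; folic acid 0.86 mg; L-asparagine monohydrate 325.82 mg; glycerol 10.40 g; sodium thiosulfate 3.67 g

Working volume: 801 mL = 0.801 L.
L-glutamine: 2.43 g/L × 0.801 L = 1.95 g
folic acid: 2.43 µmol/L × 441.4 g/mol × 0.801 L ÷ 1000 = 0.86 mg
L-asparagine monohydrate: 2.71 mmol/L × 150.1 mg/mmol × 0.801 L = 325.82 mg
glycerol: 141 mmol/L × 92.09 g/mol × 0.801 L ÷ 1000 = 10.40 g
sodium thiosulfate: 4.58 g/L × 0.801 L = 3.67 g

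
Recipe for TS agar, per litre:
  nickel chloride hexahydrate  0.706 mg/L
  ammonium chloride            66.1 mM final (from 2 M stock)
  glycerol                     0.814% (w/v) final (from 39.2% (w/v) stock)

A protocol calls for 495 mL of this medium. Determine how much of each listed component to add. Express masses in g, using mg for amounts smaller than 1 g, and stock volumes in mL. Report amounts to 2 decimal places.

nickel chloride hexahydrate 0.35 mg; ammonium chloride 16.36 mL; glycerol 10.28 mL

Working volume: 495 mL = 0.495 L.
nickel chloride hexahydrate: 0.706 mg/L × 0.495 L = 0.35 mg
ammonium chloride: V = C2·V2/C1 = 66.1 mM × 495 mL ÷ 2000 mM = 16.36 mL
glycerol: dilute stock: 0.814% ÷ 39.2% × 495 mL = 10.28 mL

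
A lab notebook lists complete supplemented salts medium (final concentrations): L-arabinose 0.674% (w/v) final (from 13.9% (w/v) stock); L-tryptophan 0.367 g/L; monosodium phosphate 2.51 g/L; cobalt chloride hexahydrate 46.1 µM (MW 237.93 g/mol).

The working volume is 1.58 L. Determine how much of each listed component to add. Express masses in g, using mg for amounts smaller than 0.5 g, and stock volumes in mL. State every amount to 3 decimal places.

L-arabinose 76.613 mL; L-tryptophan 0.580 g; monosodium phosphate 3.966 g; cobalt chloride hexahydrate 17.330 mg

Working volume: 1.58 L.
L-arabinose: C1V1 = C2V2 → 0.674% ÷ 13.9% × 1580 mL = 76.613 mL
L-tryptophan: 0.367 g/L × 1.58 L = 0.580 g
monosodium phosphate: 2.51 g/L × 1.58 L = 3.966 g
cobalt chloride hexahydrate: 46.1 µmol/L × 237.93 g/mol × 1.58 L ÷ 1000 = 17.330 mg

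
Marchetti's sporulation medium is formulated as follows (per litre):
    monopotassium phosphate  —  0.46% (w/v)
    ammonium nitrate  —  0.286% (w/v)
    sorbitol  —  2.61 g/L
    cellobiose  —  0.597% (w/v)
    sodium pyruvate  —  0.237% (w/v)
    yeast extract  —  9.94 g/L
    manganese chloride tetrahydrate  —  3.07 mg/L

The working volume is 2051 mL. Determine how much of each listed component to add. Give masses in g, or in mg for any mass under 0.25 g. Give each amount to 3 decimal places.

Target volume = 2051 mL = 2.051 L.
monopotassium phosphate: 0.46 g per 100 mL × 2051 mL ÷ 100 = 9.435 g
ammonium nitrate: 0.286% w/v = 2.86 g/L → 2.86 × 2.051 L = 5.866 g
sorbitol: 2.61 g/L × 2.051 L = 5.353 g
cellobiose: 0.597 g per 100 mL × 2051 mL ÷ 100 = 12.244 g
sodium pyruvate: 0.237% w/v = 2.37 g/L → 2.37 × 2.051 L = 4.861 g
yeast extract: 9.94 g/L × 2.051 L = 20.387 g
manganese chloride tetrahydrate: 3.07 mg/L × 2.051 L = 6.297 mg

monopotassium phosphate 9.435 g; ammonium nitrate 5.866 g; sorbitol 5.353 g; cellobiose 12.244 g; sodium pyruvate 4.861 g; yeast extract 20.387 g; manganese chloride tetrahydrate 6.297 mg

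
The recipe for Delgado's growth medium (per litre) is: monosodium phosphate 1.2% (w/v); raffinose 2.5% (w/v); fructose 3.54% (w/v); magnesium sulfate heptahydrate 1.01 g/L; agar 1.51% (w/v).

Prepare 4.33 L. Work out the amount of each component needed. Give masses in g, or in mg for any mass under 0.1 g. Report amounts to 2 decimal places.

monosodium phosphate 51.96 g; raffinose 108.25 g; fructose 153.28 g; magnesium sulfate heptahydrate 4.37 g; agar 65.38 g

Working volume: 4.33 L.
monosodium phosphate: 1.2% w/v = 12 g/L → 12 × 4.33 L = 51.96 g
raffinose: 2.5 g per 100 mL × 4330 mL ÷ 100 = 108.25 g
fructose: 3.54% w/v = 35.4 g/L → 35.4 × 4.33 L = 153.28 g
magnesium sulfate heptahydrate: 1.01 g/L × 4.33 L = 4.37 g
agar: 1.51% w/v = 15.1 g/L → 15.1 × 4.33 L = 65.38 g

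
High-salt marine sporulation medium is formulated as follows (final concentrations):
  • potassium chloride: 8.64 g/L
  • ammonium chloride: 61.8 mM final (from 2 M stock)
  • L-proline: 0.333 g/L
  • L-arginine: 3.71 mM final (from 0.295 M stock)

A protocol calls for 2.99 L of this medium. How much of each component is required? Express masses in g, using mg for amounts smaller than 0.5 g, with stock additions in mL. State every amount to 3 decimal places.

Working volume: 2.99 L.
potassium chloride: 8.64 g/L × 2.99 L = 25.834 g
ammonium chloride: V = C2·V2/C1 = 61.8 mM × 2990 mL ÷ 2000 mM = 92.391 mL
L-proline: 0.333 g/L × 2.99 L = 0.996 g
L-arginine: C1V1 = C2V2 → 3.71 mM × 2990 mL ÷ 295 mM = 37.603 mL

potassium chloride 25.834 g; ammonium chloride 92.391 mL; L-proline 0.996 g; L-arginine 37.603 mL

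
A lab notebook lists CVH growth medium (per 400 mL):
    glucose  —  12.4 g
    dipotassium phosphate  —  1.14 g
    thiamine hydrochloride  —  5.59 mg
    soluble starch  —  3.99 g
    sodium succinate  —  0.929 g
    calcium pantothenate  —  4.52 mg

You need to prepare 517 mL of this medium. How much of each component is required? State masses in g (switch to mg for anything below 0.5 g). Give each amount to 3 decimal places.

Ratio of target to recipe volume: 517 / 400 = 1.2925.
glucose: 12.4 g × (517 mL / 400 mL) = 16.027 g
dipotassium phosphate: 1.14 g × (517 mL / 400 mL) = 1.473 g
thiamine hydrochloride: 5.59 mg × (517 mL / 400 mL) = 7.225 mg
soluble starch: 3.99 g × (517 mL / 400 mL) = 5.157 g
sodium succinate: 0.929 g × (517 mL / 400 mL) = 1.201 g
calcium pantothenate: 4.52 mg × (517 mL / 400 mL) = 5.842 mg

glucose 16.027 g; dipotassium phosphate 1.473 g; thiamine hydrochloride 7.225 mg; soluble starch 5.157 g; sodium succinate 1.201 g; calcium pantothenate 5.842 mg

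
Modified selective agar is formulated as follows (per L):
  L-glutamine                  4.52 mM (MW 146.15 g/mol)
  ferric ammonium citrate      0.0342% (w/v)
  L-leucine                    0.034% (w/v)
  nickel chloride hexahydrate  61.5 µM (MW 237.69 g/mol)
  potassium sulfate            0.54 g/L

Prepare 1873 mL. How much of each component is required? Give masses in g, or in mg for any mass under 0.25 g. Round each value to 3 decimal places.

Target volume = 1873 mL = 1.873 L.
L-glutamine: 4.52 mmol/L × 146.15 g/mol × 1.873 L ÷ 1000 = 1.237 g
ferric ammonium citrate: 0.0342% w/v = 0.342 g/L → 0.342 × 1.873 L = 0.641 g
L-leucine: 0.034 g per 100 mL × 1873 mL ÷ 100 = 0.637 g
nickel chloride hexahydrate: 61.5 µmol/L × 237.69 g/mol × 1.873 L ÷ 1000 = 27.379 mg
potassium sulfate: 0.54 g/L × 1.873 L = 1.011 g

L-glutamine 1.237 g; ferric ammonium citrate 0.641 g; L-leucine 0.637 g; nickel chloride hexahydrate 27.379 mg; potassium sulfate 1.011 g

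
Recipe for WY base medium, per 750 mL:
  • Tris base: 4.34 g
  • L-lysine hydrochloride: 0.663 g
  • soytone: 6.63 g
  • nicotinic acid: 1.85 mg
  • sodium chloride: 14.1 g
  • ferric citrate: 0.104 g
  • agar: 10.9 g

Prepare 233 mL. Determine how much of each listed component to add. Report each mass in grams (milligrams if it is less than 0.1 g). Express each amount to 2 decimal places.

Tris base 1.35 g; L-lysine hydrochloride 0.21 g; soytone 2.06 g; nicotinic acid 0.57 mg; sodium chloride 4.38 g; ferric citrate 32.31 mg; agar 3.39 g

Scale factor = 233 mL / 750 mL = 0.310667.
Tris base: 4.34 g × (233 mL / 750 mL) = 1.35 g
L-lysine hydrochloride: 0.663 g × (233 mL / 750 mL) = 0.21 g
soytone: 6.63 g × (233 mL / 750 mL) = 2.06 g
nicotinic acid: 1.85 mg × (233 mL / 750 mL) = 0.57 mg
sodium chloride: 14.1 g × (233 mL / 750 mL) = 4.38 g
ferric citrate: 0.104 g × (233 mL / 750 mL) = 0.0323093 g = 32.31 mg
agar: 10.9 g × (233 mL / 750 mL) = 3.39 g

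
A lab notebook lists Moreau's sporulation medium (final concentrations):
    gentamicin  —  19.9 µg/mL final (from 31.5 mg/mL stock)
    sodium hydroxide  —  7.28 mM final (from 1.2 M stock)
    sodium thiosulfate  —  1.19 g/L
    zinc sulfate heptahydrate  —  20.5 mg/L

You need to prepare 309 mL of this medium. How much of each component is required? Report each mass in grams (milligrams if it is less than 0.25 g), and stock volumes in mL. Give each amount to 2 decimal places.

Target volume = 309 mL = 0.309 L.
gentamicin: C1V1 = C2V2 → 19.9 µg/mL × 309 mL ÷ 31500 µg/mL = 0.20 mL
sodium hydroxide: C1V1 = C2V2 → 7.28 mM × 309 mL ÷ 1200 mM = 1.87 mL
sodium thiosulfate: 1.19 g/L × 0.309 L = 0.37 g
zinc sulfate heptahydrate: 20.5 mg/L × 0.309 L = 6.33 mg

gentamicin 0.20 mL; sodium hydroxide 1.87 mL; sodium thiosulfate 0.37 g; zinc sulfate heptahydrate 6.33 mg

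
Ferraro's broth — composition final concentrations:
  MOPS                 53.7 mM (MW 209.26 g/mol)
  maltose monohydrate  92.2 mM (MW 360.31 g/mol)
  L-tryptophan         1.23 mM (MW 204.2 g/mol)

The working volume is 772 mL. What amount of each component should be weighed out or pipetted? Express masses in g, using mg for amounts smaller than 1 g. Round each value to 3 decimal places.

Working volume: 772 mL = 0.772 L.
MOPS: 53.7 mmol/L × 209.26 g/mol × 0.772 L ÷ 1000 = 8.675 g
maltose monohydrate: 92.2 mmol/L × 360.31 g/mol × 0.772 L ÷ 1000 = 25.646 g
L-tryptophan: 1.23 mmol/L × 204.2 mg/mmol × 0.772 L = 193.900 mg

MOPS 8.675 g; maltose monohydrate 25.646 g; L-tryptophan 193.900 mg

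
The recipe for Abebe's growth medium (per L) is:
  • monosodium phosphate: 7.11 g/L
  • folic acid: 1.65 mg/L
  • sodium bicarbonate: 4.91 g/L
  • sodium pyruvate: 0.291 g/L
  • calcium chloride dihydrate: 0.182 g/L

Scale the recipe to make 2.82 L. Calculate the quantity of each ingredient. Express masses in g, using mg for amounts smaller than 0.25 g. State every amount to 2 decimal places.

Working volume: 2.82 L.
monosodium phosphate: 7.11 g/L × 2.82 L = 20.05 g
folic acid: 1.65 mg/L × 2.82 L = 4.65 mg
sodium bicarbonate: 4.91 g/L × 2.82 L = 13.85 g
sodium pyruvate: 0.291 g/L × 2.82 L = 0.82 g
calcium chloride dihydrate: 0.182 g/L × 2.82 L = 0.51 g

monosodium phosphate 20.05 g; folic acid 4.65 mg; sodium bicarbonate 13.85 g; sodium pyruvate 0.82 g; calcium chloride dihydrate 0.51 g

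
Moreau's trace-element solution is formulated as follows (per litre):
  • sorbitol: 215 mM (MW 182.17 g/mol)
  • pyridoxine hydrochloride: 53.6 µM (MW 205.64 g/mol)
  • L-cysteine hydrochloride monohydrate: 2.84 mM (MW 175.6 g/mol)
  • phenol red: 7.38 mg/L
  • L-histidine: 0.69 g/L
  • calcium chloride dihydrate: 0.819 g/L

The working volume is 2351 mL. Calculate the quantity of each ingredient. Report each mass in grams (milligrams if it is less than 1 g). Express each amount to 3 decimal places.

Scale factor relative to 1 L: 2.351.
sorbitol: 215 mmol/L × 182.17 g/mol × 2.351 L ÷ 1000 = 92.081 g
pyridoxine hydrochloride: 53.6 µmol/L × 205.64 g/mol × 2.351 L ÷ 1000 = 25.913 mg
L-cysteine hydrochloride monohydrate: 2.84 mmol/L × 175.6 g/mol × 2.351 L ÷ 1000 = 1.172 g
phenol red: 7.38 mg/L × 2.351 L = 17.350 mg
L-histidine: 0.69 g/L × 2.351 L = 1.622 g
calcium chloride dihydrate: 0.819 g/L × 2.351 L = 1.925 g

sorbitol 92.081 g; pyridoxine hydrochloride 25.913 mg; L-cysteine hydrochloride monohydrate 1.172 g; phenol red 17.350 mg; L-histidine 1.622 g; calcium chloride dihydrate 1.925 g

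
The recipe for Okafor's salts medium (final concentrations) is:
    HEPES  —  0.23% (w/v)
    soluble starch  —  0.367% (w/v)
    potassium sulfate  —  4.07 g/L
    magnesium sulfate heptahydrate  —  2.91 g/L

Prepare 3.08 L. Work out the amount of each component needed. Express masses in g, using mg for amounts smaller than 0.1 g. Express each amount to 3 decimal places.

Working volume: 3.08 L.
HEPES: 0.23 g per 100 mL × 3080 mL ÷ 100 = 7.084 g
soluble starch: 0.367% w/v = 3.67 g/L → 3.67 × 3.08 L = 11.304 g
potassium sulfate: 4.07 g/L × 3.08 L = 12.536 g
magnesium sulfate heptahydrate: 2.91 g/L × 3.08 L = 8.963 g

HEPES 7.084 g; soluble starch 11.304 g; potassium sulfate 12.536 g; magnesium sulfate heptahydrate 8.963 g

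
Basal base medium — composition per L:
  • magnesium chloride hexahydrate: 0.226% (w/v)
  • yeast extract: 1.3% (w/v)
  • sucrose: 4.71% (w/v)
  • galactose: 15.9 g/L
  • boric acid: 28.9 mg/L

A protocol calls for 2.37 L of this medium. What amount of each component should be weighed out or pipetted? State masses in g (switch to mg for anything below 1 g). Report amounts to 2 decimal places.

Working volume: 2.37 L.
magnesium chloride hexahydrate: 0.226 g per 100 mL × 2370 mL ÷ 100 = 5.36 g
yeast extract: 1.3 g per 100 mL × 2370 mL ÷ 100 = 30.81 g
sucrose: 4.71% w/v = 47.1 g/L → 47.1 × 2.37 L = 111.63 g
galactose: 15.9 g/L × 2.37 L = 37.68 g
boric acid: 28.9 mg/L × 2.37 L = 68.49 mg

magnesium chloride hexahydrate 5.36 g; yeast extract 30.81 g; sucrose 111.63 g; galactose 37.68 g; boric acid 68.49 mg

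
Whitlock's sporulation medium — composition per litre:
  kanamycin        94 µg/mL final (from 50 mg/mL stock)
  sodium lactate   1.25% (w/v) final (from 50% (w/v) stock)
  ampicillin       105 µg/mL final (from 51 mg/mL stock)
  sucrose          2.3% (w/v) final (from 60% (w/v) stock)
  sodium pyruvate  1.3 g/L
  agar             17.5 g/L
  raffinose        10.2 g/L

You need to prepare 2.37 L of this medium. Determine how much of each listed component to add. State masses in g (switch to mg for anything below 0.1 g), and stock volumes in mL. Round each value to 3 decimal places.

Scale factor relative to 1 L: 2.37.
kanamycin: dilute stock: 94 µg/mL × 2370 mL ÷ 50000 µg/mL = 4.456 mL
sodium lactate: V = C2·V2/C1 = 1.25% ÷ 50% × 2370 mL = 59.250 mL
ampicillin: V = C2·V2/C1 = 105 µg/mL × 2370 mL ÷ 51000 µg/mL = 4.879 mL
sucrose: V = C2·V2/C1 = 2.3% ÷ 60% × 2370 mL = 90.850 mL
sodium pyruvate: 1.3 g/L × 2.37 L = 3.081 g
agar: 17.5 g/L × 2.37 L = 41.475 g
raffinose: 10.2 g/L × 2.37 L = 24.174 g

kanamycin 4.456 mL; sodium lactate 59.250 mL; ampicillin 4.879 mL; sucrose 90.850 mL; sodium pyruvate 3.081 g; agar 41.475 g; raffinose 24.174 g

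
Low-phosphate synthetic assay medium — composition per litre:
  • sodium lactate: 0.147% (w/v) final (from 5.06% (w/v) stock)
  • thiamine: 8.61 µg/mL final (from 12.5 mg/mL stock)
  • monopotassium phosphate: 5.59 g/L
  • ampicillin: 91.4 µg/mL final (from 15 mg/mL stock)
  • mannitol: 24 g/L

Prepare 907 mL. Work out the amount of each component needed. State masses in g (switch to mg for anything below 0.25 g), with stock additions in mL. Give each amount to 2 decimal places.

sodium lactate 26.35 mL; thiamine 0.62 mL; monopotassium phosphate 5.07 g; ampicillin 5.53 mL; mannitol 21.77 g

Target volume = 907 mL = 0.907 L.
sodium lactate: C1V1 = C2V2 → 0.147% ÷ 5.06% × 907 mL = 26.35 mL
thiamine: dilute stock: 8.61 µg/mL × 907 mL ÷ 12500 µg/mL = 0.62 mL
monopotassium phosphate: 5.59 g/L × 0.907 L = 5.07 g
ampicillin: dilute stock: 91.4 µg/mL × 907 mL ÷ 15000 µg/mL = 5.53 mL
mannitol: 24 g/L × 0.907 L = 21.77 g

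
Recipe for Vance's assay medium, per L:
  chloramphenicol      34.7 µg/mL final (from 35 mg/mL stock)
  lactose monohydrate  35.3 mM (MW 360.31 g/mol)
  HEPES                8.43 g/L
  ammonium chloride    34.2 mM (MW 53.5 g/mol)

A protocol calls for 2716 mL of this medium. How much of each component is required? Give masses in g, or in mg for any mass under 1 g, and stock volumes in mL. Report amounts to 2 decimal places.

chloramphenicol 2.69 mL; lactose monohydrate 34.54 g; HEPES 22.90 g; ammonium chloride 4.97 g

Scale factor relative to 1 L: 2.716.
chloramphenicol: V = C2·V2/C1 = 34.7 µg/mL × 2716 mL ÷ 35000 µg/mL = 2.69 mL
lactose monohydrate: 35.3 mmol/L × 360.31 g/mol × 2.716 L ÷ 1000 = 34.54 g
HEPES: 8.43 g/L × 2.716 L = 22.90 g
ammonium chloride: 34.2 mmol/L × 53.5 g/mol × 2.716 L ÷ 1000 = 4.97 g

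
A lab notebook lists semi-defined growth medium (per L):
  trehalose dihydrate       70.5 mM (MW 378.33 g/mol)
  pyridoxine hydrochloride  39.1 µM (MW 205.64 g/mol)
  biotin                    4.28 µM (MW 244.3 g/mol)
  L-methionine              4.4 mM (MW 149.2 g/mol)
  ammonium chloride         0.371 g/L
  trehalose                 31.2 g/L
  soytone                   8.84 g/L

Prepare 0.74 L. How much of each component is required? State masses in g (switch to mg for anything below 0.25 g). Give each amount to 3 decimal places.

Scale factor relative to 1 L: 0.74.
trehalose dihydrate: 70.5 mmol/L × 378.33 g/mol × 0.74 L ÷ 1000 = 19.737 g
pyridoxine hydrochloride: 39.1 µmol/L × 205.64 g/mol × 0.74 L ÷ 1000 = 5.950 mg
biotin: 4.28 µmol/L × 244.3 g/mol × 0.74 L ÷ 1000 = 0.774 mg
L-methionine: 4.4 mmol/L × 149.2 g/mol × 0.74 L ÷ 1000 = 0.486 g
ammonium chloride: 0.371 g/L × 0.74 L = 0.275 g
trehalose: 31.2 g/L × 0.74 L = 23.088 g
soytone: 8.84 g/L × 0.74 L = 6.542 g

trehalose dihydrate 19.737 g; pyridoxine hydrochloride 5.950 mg; biotin 0.774 mg; L-methionine 0.486 g; ammonium chloride 0.275 g; trehalose 23.088 g; soytone 6.542 g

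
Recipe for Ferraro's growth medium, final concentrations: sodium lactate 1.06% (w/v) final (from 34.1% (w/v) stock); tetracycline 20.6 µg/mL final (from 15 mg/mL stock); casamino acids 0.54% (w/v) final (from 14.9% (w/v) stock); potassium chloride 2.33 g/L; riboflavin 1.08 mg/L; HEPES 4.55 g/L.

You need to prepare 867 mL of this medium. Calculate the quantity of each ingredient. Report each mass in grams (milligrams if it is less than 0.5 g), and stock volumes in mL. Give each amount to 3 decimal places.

sodium lactate 26.951 mL; tetracycline 1.191 mL; casamino acids 31.421 mL; potassium chloride 2.020 g; riboflavin 0.936 mg; HEPES 3.945 g

Working volume: 867 mL = 0.867 L.
sodium lactate: V = C2·V2/C1 = 1.06% ÷ 34.1% × 867 mL = 26.951 mL
tetracycline: dilute stock: 20.6 µg/mL × 867 mL ÷ 15000 µg/mL = 1.191 mL
casamino acids: V = C2·V2/C1 = 0.54% ÷ 14.9% × 867 mL = 31.421 mL
potassium chloride: 2.33 g/L × 0.867 L = 2.020 g
riboflavin: 1.08 mg/L × 0.867 L = 0.936 mg
HEPES: 4.55 g/L × 0.867 L = 3.945 g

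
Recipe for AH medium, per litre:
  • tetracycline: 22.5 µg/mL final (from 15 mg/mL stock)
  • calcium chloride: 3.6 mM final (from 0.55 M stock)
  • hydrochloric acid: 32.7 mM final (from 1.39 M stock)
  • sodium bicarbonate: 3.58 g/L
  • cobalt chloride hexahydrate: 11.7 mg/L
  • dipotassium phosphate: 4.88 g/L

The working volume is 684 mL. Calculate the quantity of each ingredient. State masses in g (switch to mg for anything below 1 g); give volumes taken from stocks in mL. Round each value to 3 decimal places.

Target volume = 684 mL = 0.684 L.
tetracycline: C1V1 = C2V2 → 22.5 µg/mL × 684 mL ÷ 15000 µg/mL = 1.026 mL
calcium chloride: V = C2·V2/C1 = 3.6 mM × 684 mL ÷ 550 mM = 4.477 mL
hydrochloric acid: V = C2·V2/C1 = 32.7 mM × 684 mL ÷ 1390 mM = 16.091 mL
sodium bicarbonate: 3.58 g/L × 0.684 L = 2.449 g
cobalt chloride hexahydrate: 11.7 mg/L × 0.684 L = 8.003 mg
dipotassium phosphate: 4.88 g/L × 0.684 L = 3.338 g

tetracycline 1.026 mL; calcium chloride 4.477 mL; hydrochloric acid 16.091 mL; sodium bicarbonate 2.449 g; cobalt chloride hexahydrate 8.003 mg; dipotassium phosphate 3.338 g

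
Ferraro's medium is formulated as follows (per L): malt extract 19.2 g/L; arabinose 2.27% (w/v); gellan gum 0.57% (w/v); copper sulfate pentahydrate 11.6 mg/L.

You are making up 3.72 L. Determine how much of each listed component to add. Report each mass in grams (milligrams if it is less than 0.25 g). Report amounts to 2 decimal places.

Scale factor relative to 1 L: 3.72.
malt extract: 19.2 g/L × 3.72 L = 71.42 g
arabinose: 2.27% w/v = 22.7 g/L → 22.7 × 3.72 L = 84.44 g
gellan gum: 0.57 g per 100 mL × 3720 mL ÷ 100 = 21.20 g
copper sulfate pentahydrate: 11.6 mg/L × 3.72 L = 43.15 mg

malt extract 71.42 g; arabinose 84.44 g; gellan gum 21.20 g; copper sulfate pentahydrate 43.15 mg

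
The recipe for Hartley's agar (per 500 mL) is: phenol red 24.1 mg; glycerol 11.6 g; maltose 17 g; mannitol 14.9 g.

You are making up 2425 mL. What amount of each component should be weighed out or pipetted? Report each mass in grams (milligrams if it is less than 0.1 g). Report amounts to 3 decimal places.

phenol red 0.117 g; glycerol 56.260 g; maltose 82.450 g; mannitol 72.265 g

Ratio of target to recipe volume: 2425 / 500 = 4.85.
phenol red: 24.1 mg × (2425 mL / 500 mL) = 116.885 mg = 0.117 g
glycerol: 11.6 g × (2425 mL / 500 mL) = 56.260 g
maltose: 17 g × (2425 mL / 500 mL) = 82.450 g
mannitol: 14.9 g × (2425 mL / 500 mL) = 72.265 g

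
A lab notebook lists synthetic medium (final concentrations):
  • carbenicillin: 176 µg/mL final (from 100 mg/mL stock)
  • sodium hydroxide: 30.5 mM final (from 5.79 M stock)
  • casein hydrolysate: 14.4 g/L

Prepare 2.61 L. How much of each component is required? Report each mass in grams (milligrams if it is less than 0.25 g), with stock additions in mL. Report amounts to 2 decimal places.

carbenicillin 4.59 mL; sodium hydroxide 13.75 mL; casein hydrolysate 37.58 g

Scale factor relative to 1 L: 2.61.
carbenicillin: dilute stock: 176 µg/mL × 2610 mL ÷ 100000 µg/mL = 4.59 mL
sodium hydroxide: V = C2·V2/C1 = 30.5 mM × 2610 mL ÷ 5790 mM = 13.75 mL
casein hydrolysate: 14.4 g/L × 2.61 L = 37.58 g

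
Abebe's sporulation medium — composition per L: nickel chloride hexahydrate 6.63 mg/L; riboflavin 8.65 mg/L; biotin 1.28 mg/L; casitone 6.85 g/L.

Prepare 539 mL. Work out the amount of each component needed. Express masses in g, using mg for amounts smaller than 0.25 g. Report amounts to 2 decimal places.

nickel chloride hexahydrate 3.57 mg; riboflavin 4.66 mg; biotin 0.69 mg; casitone 3.69 g

Working volume: 539 mL = 0.539 L.
nickel chloride hexahydrate: 6.63 mg/L × 0.539 L = 3.57 mg
riboflavin: 8.65 mg/L × 0.539 L = 4.66 mg
biotin: 1.28 mg/L × 0.539 L = 0.69 mg
casitone: 6.85 g/L × 0.539 L = 3.69 g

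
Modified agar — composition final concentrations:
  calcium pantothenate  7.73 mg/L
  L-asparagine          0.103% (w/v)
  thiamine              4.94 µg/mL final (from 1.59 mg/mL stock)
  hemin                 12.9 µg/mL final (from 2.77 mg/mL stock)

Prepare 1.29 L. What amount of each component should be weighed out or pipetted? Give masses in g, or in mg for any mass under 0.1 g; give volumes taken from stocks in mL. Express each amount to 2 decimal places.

calcium pantothenate 9.97 mg; L-asparagine 1.33 g; thiamine 4.01 mL; hemin 6.01 mL

Scale factor relative to 1 L: 1.29.
calcium pantothenate: 7.73 mg/L × 1.29 L = 9.97 mg
L-asparagine: 0.103% w/v = 1.03 g/L → 1.03 × 1.29 L = 1.33 g
thiamine: V = C2·V2/C1 = 4.94 µg/mL × 1290 mL ÷ 1590 µg/mL = 4.01 mL
hemin: V = C2·V2/C1 = 12.9 µg/mL × 1290 mL ÷ 2770 µg/mL = 6.01 mL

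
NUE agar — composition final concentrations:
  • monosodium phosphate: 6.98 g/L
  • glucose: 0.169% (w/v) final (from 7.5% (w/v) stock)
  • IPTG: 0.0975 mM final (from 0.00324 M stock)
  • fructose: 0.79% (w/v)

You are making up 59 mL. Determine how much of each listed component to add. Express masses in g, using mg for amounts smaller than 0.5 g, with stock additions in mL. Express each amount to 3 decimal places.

monosodium phosphate 411.820 mg; glucose 1.329 mL; IPTG 1.775 mL; fructose 466.100 mg

Scale factor relative to 1 L: 0.059.
monosodium phosphate: 6.98 g/L × 0.059 L = 0.41182 g = 411.820 mg
glucose: dilute stock: 0.169% ÷ 7.5% × 59 mL = 1.329 mL
IPTG: V = C2·V2/C1 = 0.0975 mM × 59 mL ÷ 3.24 mM = 1.775 mL
fructose: 0.79 g per 100 mL × 59 mL ÷ 100 = 0.4661 g = 466.100 mg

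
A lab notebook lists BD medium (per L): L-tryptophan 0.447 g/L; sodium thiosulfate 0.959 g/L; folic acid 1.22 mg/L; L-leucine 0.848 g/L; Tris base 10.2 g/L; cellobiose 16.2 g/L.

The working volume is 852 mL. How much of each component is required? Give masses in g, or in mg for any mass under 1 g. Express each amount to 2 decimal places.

Target volume = 852 mL = 0.852 L.
L-tryptophan: 0.447 g/L × 0.852 L = 0.380844 g = 380.84 mg
sodium thiosulfate: 0.959 g/L × 0.852 L = 0.817068 g = 817.07 mg
folic acid: 1.22 mg/L × 0.852 L = 1.04 mg
L-leucine: 0.848 g/L × 0.852 L = 0.722496 g = 722.50 mg
Tris base: 10.2 g/L × 0.852 L = 8.69 g
cellobiose: 16.2 g/L × 0.852 L = 13.80 g

L-tryptophan 380.84 mg; sodium thiosulfate 817.07 mg; folic acid 1.04 mg; L-leucine 722.50 mg; Tris base 8.69 g; cellobiose 13.80 g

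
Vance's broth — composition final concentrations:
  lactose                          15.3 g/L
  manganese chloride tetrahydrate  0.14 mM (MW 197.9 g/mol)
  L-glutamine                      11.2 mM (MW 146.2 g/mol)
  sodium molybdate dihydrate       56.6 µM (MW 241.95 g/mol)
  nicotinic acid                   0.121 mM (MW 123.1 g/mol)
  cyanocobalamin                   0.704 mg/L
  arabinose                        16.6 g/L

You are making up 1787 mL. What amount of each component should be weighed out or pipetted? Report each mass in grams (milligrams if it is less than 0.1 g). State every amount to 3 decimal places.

Target volume = 1787 mL = 1.787 L.
lactose: 15.3 g/L × 1.787 L = 27.341 g
manganese chloride tetrahydrate: 0.14 mmol/L × 197.9 mg/mmol × 1.787 L = 49.511 mg
L-glutamine: 11.2 mmol/L × 146.2 g/mol × 1.787 L ÷ 1000 = 2.926 g
sodium molybdate dihydrate: 56.6 µmol/L × 241.95 g/mol × 1.787 L ÷ 1000 = 24.472 mg
nicotinic acid: 0.121 mmol/L × 123.1 mg/mmol × 1.787 L = 26.618 mg
cyanocobalamin: 0.704 mg/L × 1.787 L = 1.258 mg
arabinose: 16.6 g/L × 1.787 L = 29.664 g

lactose 27.341 g; manganese chloride tetrahydrate 49.511 mg; L-glutamine 2.926 g; sodium molybdate dihydrate 24.472 mg; nicotinic acid 26.618 mg; cyanocobalamin 1.258 mg; arabinose 29.664 g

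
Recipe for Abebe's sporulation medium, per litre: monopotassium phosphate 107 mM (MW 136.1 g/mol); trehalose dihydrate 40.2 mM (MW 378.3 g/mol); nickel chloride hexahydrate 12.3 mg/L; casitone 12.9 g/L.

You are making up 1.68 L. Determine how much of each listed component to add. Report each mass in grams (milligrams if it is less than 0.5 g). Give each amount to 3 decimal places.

monopotassium phosphate 24.465 g; trehalose dihydrate 25.549 g; nickel chloride hexahydrate 20.664 mg; casitone 21.672 g

Working volume: 1.68 L.
monopotassium phosphate: 107 mmol/L × 136.1 g/mol × 1.68 L ÷ 1000 = 24.465 g
trehalose dihydrate: 40.2 mmol/L × 378.3 g/mol × 1.68 L ÷ 1000 = 25.549 g
nickel chloride hexahydrate: 12.3 mg/L × 1.68 L = 20.664 mg
casitone: 12.9 g/L × 1.68 L = 21.672 g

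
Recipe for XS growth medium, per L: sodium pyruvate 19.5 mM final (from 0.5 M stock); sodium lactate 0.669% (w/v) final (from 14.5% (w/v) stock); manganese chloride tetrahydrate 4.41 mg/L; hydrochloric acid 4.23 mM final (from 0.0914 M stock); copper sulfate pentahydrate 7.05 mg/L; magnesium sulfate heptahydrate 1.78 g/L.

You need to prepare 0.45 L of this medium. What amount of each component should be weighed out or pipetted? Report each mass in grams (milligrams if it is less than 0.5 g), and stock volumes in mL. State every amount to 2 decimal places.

sodium pyruvate 17.55 mL; sodium lactate 20.76 mL; manganese chloride tetrahydrate 1.98 mg; hydrochloric acid 20.83 mL; copper sulfate pentahydrate 3.17 mg; magnesium sulfate heptahydrate 0.80 g

Working volume: 0.45 L.
sodium pyruvate: V = C2·V2/C1 = 19.5 mM × 450 mL ÷ 500 mM = 17.55 mL
sodium lactate: C1V1 = C2V2 → 0.669% ÷ 14.5% × 450 mL = 20.76 mL
manganese chloride tetrahydrate: 4.41 mg/L × 0.45 L = 1.98 mg
hydrochloric acid: V = C2·V2/C1 = 4.23 mM × 450 mL ÷ 91.4 mM = 20.83 mL
copper sulfate pentahydrate: 7.05 mg/L × 0.45 L = 3.17 mg
magnesium sulfate heptahydrate: 1.78 g/L × 0.45 L = 0.80 g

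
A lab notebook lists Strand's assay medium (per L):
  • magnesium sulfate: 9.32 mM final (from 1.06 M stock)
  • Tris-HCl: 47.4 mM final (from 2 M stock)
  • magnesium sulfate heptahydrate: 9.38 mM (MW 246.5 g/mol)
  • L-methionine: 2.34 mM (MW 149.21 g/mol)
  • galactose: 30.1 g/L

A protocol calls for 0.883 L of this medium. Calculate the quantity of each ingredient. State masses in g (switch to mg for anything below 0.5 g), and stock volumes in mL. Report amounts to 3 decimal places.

magnesium sulfate 7.764 mL; Tris-HCl 20.927 mL; magnesium sulfate heptahydrate 2.042 g; L-methionine 308.301 mg; galactose 26.578 g

Scale factor relative to 1 L: 0.883.
magnesium sulfate: V = C2·V2/C1 = 9.32 mM × 883 mL ÷ 1060 mM = 7.764 mL
Tris-HCl: C1V1 = C2V2 → 47.4 mM × 883 mL ÷ 2000 mM = 20.927 mL
magnesium sulfate heptahydrate: 9.38 mmol/L × 246.5 g/mol × 0.883 L ÷ 1000 = 2.042 g
L-methionine: 2.34 mmol/L × 149.21 mg/mmol × 0.883 L = 308.301 mg
galactose: 30.1 g/L × 0.883 L = 26.578 g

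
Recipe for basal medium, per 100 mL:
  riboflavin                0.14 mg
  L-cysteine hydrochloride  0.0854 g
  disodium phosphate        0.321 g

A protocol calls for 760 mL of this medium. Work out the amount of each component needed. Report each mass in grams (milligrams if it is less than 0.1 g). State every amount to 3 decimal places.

Scale factor = 760 mL / 100 mL = 7.6.
riboflavin: 0.14 mg × (760 mL / 100 mL) = 1.064 mg
L-cysteine hydrochloride: 0.0854 g × (760 mL / 100 mL) = 0.649 g
disodium phosphate: 0.321 g × (760 mL / 100 mL) = 2.440 g

riboflavin 1.064 mg; L-cysteine hydrochloride 0.649 g; disodium phosphate 2.440 g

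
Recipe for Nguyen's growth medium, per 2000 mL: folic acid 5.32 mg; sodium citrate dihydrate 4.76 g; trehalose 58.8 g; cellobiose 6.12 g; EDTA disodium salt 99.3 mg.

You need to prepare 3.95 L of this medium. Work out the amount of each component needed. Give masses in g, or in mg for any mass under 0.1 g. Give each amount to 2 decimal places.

Ratio of target to recipe volume: 3950 / 2000 = 1.975.
folic acid: 5.32 mg × (3950 mL / 2000 mL) = 10.51 mg
sodium citrate dihydrate: 4.76 g × (3950 mL / 2000 mL) = 9.40 g
trehalose: 58.8 g × (3950 mL / 2000 mL) = 116.13 g
cellobiose: 6.12 g × (3950 mL / 2000 mL) = 12.09 g
EDTA disodium salt: 99.3 mg × (3950 mL / 2000 mL) = 196.118 mg = 0.20 g

folic acid 10.51 mg; sodium citrate dihydrate 9.40 g; trehalose 116.13 g; cellobiose 12.09 g; EDTA disodium salt 0.20 g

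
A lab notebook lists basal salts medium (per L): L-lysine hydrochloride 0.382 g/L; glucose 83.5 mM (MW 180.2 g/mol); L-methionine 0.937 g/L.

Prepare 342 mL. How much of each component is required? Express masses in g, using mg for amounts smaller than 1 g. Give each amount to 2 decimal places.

L-lysine hydrochloride 130.64 mg; glucose 5.15 g; L-methionine 320.45 mg

Working volume: 342 mL = 0.342 L.
L-lysine hydrochloride: 0.382 g/L × 0.342 L = 0.130644 g = 130.64 mg
glucose: 83.5 mmol/L × 180.2 g/mol × 0.342 L ÷ 1000 = 5.15 g
L-methionine: 0.937 g/L × 0.342 L = 0.320454 g = 320.45 mg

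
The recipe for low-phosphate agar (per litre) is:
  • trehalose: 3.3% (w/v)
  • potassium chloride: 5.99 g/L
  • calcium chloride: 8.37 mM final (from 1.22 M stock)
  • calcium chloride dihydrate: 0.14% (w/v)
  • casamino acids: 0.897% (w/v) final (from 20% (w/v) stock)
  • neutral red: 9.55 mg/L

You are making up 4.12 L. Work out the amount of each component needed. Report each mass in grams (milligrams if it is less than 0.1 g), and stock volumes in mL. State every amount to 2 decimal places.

Scale factor relative to 1 L: 4.12.
trehalose: 3.3 g per 100 mL × 4120 mL ÷ 100 = 135.96 g
potassium chloride: 5.99 g/L × 4.12 L = 24.68 g
calcium chloride: C1V1 = C2V2 → 8.37 mM × 4120 mL ÷ 1220 mM = 28.27 mL
calcium chloride dihydrate: 0.14% w/v = 1.4 g/L → 1.4 × 4.12 L = 5.77 g
casamino acids: C1V1 = C2V2 → 0.897% ÷ 20% × 4120 mL = 184.78 mL
neutral red: 9.55 mg/L × 4.12 L = 39.35 mg

trehalose 135.96 g; potassium chloride 24.68 g; calcium chloride 28.27 mL; calcium chloride dihydrate 5.77 g; casamino acids 184.78 mL; neutral red 39.35 mg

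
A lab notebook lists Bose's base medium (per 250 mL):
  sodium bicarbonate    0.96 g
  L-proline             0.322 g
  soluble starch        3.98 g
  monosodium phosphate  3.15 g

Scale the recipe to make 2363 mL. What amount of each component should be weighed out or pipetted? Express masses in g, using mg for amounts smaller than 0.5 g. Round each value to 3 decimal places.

Ratio of target to recipe volume: 2363 / 250 = 9.452.
sodium bicarbonate: 0.96 g × (2363 mL / 250 mL) = 9.074 g
L-proline: 0.322 g × (2363 mL / 250 mL) = 3.044 g
soluble starch: 3.98 g × (2363 mL / 250 mL) = 37.619 g
monosodium phosphate: 3.15 g × (2363 mL / 250 mL) = 29.774 g

sodium bicarbonate 9.074 g; L-proline 3.044 g; soluble starch 37.619 g; monosodium phosphate 29.774 g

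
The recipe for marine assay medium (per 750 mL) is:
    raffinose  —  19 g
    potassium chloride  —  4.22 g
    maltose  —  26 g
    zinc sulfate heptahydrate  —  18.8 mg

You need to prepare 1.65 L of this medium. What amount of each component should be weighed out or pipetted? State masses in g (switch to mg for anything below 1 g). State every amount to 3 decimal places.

raffinose 41.800 g; potassium chloride 9.284 g; maltose 57.200 g; zinc sulfate heptahydrate 41.360 mg

Ratio of target to recipe volume: 1650 / 750 = 2.2.
raffinose: 19 g × (1650 mL / 750 mL) = 41.800 g
potassium chloride: 4.22 g × (1650 mL / 750 mL) = 9.284 g
maltose: 26 g × (1650 mL / 750 mL) = 57.200 g
zinc sulfate heptahydrate: 18.8 mg × (1650 mL / 750 mL) = 41.360 mg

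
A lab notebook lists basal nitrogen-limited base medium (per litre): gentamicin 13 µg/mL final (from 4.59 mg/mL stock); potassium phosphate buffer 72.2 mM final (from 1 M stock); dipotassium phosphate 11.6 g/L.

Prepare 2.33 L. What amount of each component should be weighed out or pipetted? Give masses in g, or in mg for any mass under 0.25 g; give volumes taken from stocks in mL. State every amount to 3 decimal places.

gentamicin 6.599 mL; potassium phosphate buffer 168.226 mL; dipotassium phosphate 27.028 g

Working volume: 2.33 L.
gentamicin: V = C2·V2/C1 = 13 µg/mL × 2330 mL ÷ 4590 µg/mL = 6.599 mL
potassium phosphate buffer: V = C2·V2/C1 = 72.2 mM × 2330 mL ÷ 1000 mM = 168.226 mL
dipotassium phosphate: 11.6 g/L × 2.33 L = 27.028 g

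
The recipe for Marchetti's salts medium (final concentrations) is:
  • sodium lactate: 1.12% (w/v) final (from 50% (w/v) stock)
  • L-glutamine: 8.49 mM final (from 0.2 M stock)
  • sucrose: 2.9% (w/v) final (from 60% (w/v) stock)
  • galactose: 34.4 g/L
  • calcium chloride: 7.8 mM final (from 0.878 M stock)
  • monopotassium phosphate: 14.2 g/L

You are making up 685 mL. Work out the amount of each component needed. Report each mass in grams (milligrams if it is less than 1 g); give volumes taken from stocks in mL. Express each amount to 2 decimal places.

Target volume = 685 mL = 0.685 L.
sodium lactate: V = C2·V2/C1 = 1.12% ÷ 50% × 685 mL = 15.34 mL
L-glutamine: V = C2·V2/C1 = 8.49 mM × 685 mL ÷ 200 mM = 29.08 mL
sucrose: dilute stock: 2.9% ÷ 60% × 685 mL = 33.11 mL
galactose: 34.4 g/L × 0.685 L = 23.56 g
calcium chloride: C1V1 = C2V2 → 7.8 mM × 685 mL ÷ 878 mM = 6.09 mL
monopotassium phosphate: 14.2 g/L × 0.685 L = 9.73 g

sodium lactate 15.34 mL; L-glutamine 29.08 mL; sucrose 33.11 mL; galactose 23.56 g; calcium chloride 6.09 mL; monopotassium phosphate 9.73 g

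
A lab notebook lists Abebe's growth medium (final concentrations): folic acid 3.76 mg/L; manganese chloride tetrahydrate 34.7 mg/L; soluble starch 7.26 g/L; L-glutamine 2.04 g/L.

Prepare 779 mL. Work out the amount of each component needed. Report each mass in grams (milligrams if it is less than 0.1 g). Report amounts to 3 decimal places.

Working volume: 779 mL = 0.779 L.
folic acid: 3.76 mg/L × 0.779 L = 2.929 mg
manganese chloride tetrahydrate: 34.7 mg/L × 0.779 L = 27.031 mg
soluble starch: 7.26 g/L × 0.779 L = 5.656 g
L-glutamine: 2.04 g/L × 0.779 L = 1.589 g

folic acid 2.929 mg; manganese chloride tetrahydrate 27.031 mg; soluble starch 5.656 g; L-glutamine 1.589 g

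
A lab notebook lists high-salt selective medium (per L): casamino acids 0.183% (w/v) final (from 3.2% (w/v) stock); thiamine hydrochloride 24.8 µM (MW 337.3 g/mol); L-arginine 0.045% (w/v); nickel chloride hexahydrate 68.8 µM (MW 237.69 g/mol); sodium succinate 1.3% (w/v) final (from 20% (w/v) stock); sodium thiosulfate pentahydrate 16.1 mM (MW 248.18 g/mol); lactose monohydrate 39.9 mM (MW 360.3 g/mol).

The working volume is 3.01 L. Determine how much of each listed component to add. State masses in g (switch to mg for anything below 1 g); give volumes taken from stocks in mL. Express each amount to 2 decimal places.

Scale factor relative to 1 L: 3.01.
casamino acids: V = C2·V2/C1 = 0.183% ÷ 3.2% × 3010 mL = 172.13 mL
thiamine hydrochloride: 24.8 µmol/L × 337.3 g/mol × 3.01 L ÷ 1000 = 25.18 mg
L-arginine: 0.045 g per 100 mL × 3010 mL ÷ 100 = 1.35 g
nickel chloride hexahydrate: 68.8 µmol/L × 237.69 g/mol × 3.01 L ÷ 1000 = 49.22 mg
sodium succinate: V = C2·V2/C1 = 1.3% ÷ 20% × 3010 mL = 195.65 mL
sodium thiosulfate pentahydrate: 16.1 mmol/L × 248.18 g/mol × 3.01 L ÷ 1000 = 12.03 g
lactose monohydrate: 39.9 mmol/L × 360.3 g/mol × 3.01 L ÷ 1000 = 43.27 g

casamino acids 172.13 mL; thiamine hydrochloride 25.18 mg; L-arginine 1.35 g; nickel chloride hexahydrate 49.22 mg; sodium succinate 195.65 mL; sodium thiosulfate pentahydrate 12.03 g; lactose monohydrate 43.27 g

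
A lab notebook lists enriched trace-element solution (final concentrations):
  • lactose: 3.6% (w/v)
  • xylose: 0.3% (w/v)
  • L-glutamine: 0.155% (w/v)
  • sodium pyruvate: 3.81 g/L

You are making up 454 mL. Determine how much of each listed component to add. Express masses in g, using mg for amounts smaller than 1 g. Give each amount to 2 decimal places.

Target volume = 454 mL = 0.454 L.
lactose: 3.6 g per 100 mL × 454 mL ÷ 100 = 16.34 g
xylose: 0.3% w/v = 3 g/L → 3 × 0.454 L = 1.36 g
L-glutamine: 0.155% w/v = 1.55 g/L → 1.55 × 0.454 L = 0.7037 g = 703.70 mg
sodium pyruvate: 3.81 g/L × 0.454 L = 1.73 g

lactose 16.34 g; xylose 1.36 g; L-glutamine 703.70 mg; sodium pyruvate 1.73 g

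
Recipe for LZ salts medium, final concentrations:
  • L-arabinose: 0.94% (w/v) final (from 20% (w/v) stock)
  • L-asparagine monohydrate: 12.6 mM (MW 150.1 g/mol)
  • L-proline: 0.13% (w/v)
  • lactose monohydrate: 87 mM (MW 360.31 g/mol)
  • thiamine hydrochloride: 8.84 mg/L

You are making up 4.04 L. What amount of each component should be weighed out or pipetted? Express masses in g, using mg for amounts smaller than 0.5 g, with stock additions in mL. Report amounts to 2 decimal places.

Working volume: 4.04 L.
L-arabinose: C1V1 = C2V2 → 0.94% ÷ 20% × 4040 mL = 189.88 mL
L-asparagine monohydrate: 12.6 mmol/L × 150.1 g/mol × 4.04 L ÷ 1000 = 7.64 g
L-proline: 0.13 g per 100 mL × 4040 mL ÷ 100 = 5.25 g
lactose monohydrate: 87 mmol/L × 360.31 g/mol × 4.04 L ÷ 1000 = 126.64 g
thiamine hydrochloride: 8.84 mg/L × 4.04 L = 35.71 mg

L-arabinose 189.88 mL; L-asparagine monohydrate 7.64 g; L-proline 5.25 g; lactose monohydrate 126.64 g; thiamine hydrochloride 35.71 mg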